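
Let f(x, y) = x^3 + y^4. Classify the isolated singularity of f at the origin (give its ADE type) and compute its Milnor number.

Type E6, Milnor number mu = 6.

The Hessian of f at 0 is [[0, 0], [0, 0]] with rank 0, so corank 2. A Groebner basis of the Jacobian ideal J(f) in C{x,y} is {y^3, x^2}; counting standard monomials gives mu = 6. Corank 2; j^3 = x^3 is a perfect cube, so E-series; the 4-jet and mu = 6 give E_6.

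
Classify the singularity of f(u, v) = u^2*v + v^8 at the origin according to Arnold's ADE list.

D_9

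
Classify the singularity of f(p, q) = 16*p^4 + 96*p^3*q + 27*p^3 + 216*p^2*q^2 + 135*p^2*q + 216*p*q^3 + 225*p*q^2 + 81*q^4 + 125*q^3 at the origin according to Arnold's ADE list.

E6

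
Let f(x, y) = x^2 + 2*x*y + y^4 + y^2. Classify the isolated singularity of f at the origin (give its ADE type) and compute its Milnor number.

Type A_3, Milnor number mu = 3.

The Hessian of f at 0 is [[2, 2], [2, 2]] with rank 1, so corank 1. A Groebner basis of the Jacobian ideal J(f) in C{x,y} is {y^3, x + y}; counting standard monomials gives mu = 3. Corank 1: A-series; mu = 3 gives A_3.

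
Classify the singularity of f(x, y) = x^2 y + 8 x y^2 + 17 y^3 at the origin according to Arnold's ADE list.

The Hessian of f at 0 is [[0, 0], [0, 0]] with rank 0, so corank 2. A Groebner basis of the Jacobian ideal J(f) in C{x,y} is {y^3, x^2 - 13*y^2, x*y + 4*y^2}; counting standard monomials gives mu = 4. Corank 2; j^3 = y*(x^2 + 8*x*y + 17*y^2) splits into three distinct lines over C (the quadratic factor has nonzero discriminant), so D_4.

D4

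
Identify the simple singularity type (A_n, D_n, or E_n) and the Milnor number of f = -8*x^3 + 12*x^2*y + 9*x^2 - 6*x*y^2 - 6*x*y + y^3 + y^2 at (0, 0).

Type A2, Milnor number mu = 2.

The Hessian of f at 0 has rank 1. Corank 1: A-series; mu = 2 gives A_2.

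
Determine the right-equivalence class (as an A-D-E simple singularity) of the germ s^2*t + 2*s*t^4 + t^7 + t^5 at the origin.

The Hessian of f at 0 has rank 0. Corank 2; j^3 = s^2*t has shape L^2 M (L != M), so D-series; mu = 6 gives D_6.

D6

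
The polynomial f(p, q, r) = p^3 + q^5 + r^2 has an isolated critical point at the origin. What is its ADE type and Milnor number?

Type E_{8}, Milnor number mu = 8.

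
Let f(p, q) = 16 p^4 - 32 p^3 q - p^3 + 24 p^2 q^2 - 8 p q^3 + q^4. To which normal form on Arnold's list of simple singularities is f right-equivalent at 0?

E_{6}

The Hessian of f at 0 has rank 0. Corank 2; j^3 = -p^3 is a perfect cube, so E-series; the 4-jet and mu = 6 give E_6.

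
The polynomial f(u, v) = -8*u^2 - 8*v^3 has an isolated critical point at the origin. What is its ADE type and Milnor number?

The Hessian of f at 0 is [[-16, 0], [0, 0]] with rank 1, so corank 1. A Groebner basis of the Jacobian ideal J(f) in C{u,v} is {v^2, u}; counting standard monomials gives mu = 2. Corank 1: A-series; mu = 2 gives A_2.

Type A_2, Milnor number mu = 2.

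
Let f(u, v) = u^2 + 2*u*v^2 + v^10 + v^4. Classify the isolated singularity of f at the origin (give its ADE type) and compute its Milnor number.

Type A9, Milnor number mu = 9.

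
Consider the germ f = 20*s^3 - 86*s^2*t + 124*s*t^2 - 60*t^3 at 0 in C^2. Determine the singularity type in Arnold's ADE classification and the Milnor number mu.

The Hessian of f at 0 has rank 0. Corank 2; j^3 = 2*(2*s - 3*t)*(5*s^2 - 14*s*t + 10*t^2) splits into three distinct lines over C (the quadratic factor has nonzero discriminant), so D_4.

Type D4, Milnor number mu = 4.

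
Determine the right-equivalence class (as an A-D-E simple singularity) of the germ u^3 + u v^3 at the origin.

The Hessian of f at 0 is [[0, 0], [0, 0]] with rank 0, so corank 2. A Groebner basis of the Jacobian ideal J(f) in C{u,v} is {u^3, u*v^2, 3*u^2 + v^3}; counting standard monomials gives mu = 7. Corank 2; j^3 = u^3 is a perfect cube, so E-series; the 4-jet and mu = 7 give E_7.

E_7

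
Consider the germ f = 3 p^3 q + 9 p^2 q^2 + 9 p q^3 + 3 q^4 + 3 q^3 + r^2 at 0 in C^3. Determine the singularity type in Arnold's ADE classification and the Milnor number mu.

Type E_{7}, Milnor number mu = 7.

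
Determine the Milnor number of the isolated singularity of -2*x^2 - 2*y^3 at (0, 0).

The Hessian of f at 0 has rank 1. Corank 1: A-series; mu = 2 gives A_2.

2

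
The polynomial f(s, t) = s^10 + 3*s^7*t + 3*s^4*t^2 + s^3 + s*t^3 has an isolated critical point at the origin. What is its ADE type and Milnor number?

Type E_{7}, Milnor number mu = 7.

The Hessian of f at 0 has rank 0. Corank 2; j^3 = s^3 is a perfect cube, so E-series; the 4-jet and mu = 7 give E_7.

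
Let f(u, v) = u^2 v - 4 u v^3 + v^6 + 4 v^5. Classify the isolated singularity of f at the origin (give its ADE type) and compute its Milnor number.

The Hessian of f at 0 has rank 0. Corank 2; j^3 = u^2*v has shape L^2 M (L != M), so D-series; mu = 7 gives D_7.

Type D_{7}, Milnor number mu = 7.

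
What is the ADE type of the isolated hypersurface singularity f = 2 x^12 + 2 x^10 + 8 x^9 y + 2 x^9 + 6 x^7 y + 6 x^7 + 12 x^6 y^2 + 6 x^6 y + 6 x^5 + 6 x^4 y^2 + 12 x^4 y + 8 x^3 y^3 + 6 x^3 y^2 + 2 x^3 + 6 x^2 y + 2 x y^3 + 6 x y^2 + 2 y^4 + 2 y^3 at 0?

E_7

The Hessian of f at 0 has rank 0. Corank 2; j^3 = 2*(x + y)^3 is a perfect cube, so E-series; the 4-jet and mu = 7 give E_7.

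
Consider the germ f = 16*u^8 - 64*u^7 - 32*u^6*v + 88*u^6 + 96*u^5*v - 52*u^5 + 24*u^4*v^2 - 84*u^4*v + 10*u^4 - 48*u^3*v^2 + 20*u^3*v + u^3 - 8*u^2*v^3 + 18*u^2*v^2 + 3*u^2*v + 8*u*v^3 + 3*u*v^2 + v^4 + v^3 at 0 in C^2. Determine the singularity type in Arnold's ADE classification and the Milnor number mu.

The Hessian of f at 0 is [[0, 0], [0, 0]] with rank 0, so corank 2. A Groebner basis of the Jacobian ideal J(f) in C{u,v} is {u^3 + 3*u^2/4 + 3*u*v/2 + 3*v^2/4, u^2*v - u^2 - 2*u*v - v^2, 5*u^2/4 + u*v^2 + 5*u*v/2 + 5*v^2/4, -3*u^2/2 - 3*u*v + v^3 - 3*v^2/2}; counting standard monomials gives mu = 6. Corank 2; j^3 = (u + v)^3 is a perfect cube, so E-series; the 4-jet and mu = 6 give E_6.

Type E6, Milnor number mu = 6.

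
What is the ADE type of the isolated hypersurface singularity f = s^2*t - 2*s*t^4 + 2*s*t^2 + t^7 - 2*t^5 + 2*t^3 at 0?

D4

The Hessian of f at 0 has rank 0. Corank 2; j^3 = t*(s^2 + 2*s*t + 2*t^2) splits into three distinct lines over C (the quadratic factor has nonzero discriminant), so D_4.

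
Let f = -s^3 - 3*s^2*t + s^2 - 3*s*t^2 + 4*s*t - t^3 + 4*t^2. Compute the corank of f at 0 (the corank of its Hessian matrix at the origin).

1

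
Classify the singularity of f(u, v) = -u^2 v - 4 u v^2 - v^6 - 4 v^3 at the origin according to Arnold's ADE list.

D_7

The Hessian of f at 0 is [[0, 0], [0, 0]] with rank 0, so corank 2. A Groebner basis of the Jacobian ideal J(f) in C{u,v} is {u^2/6 + v^5 - 2*v^2/3, u^3 + 8*v^3, u*v + 2*v^2}; counting standard monomials gives mu = 7. Corank 2; j^3 = -v*(u + 2*v)^2 has shape L^2 M (L != M), so D-series; mu = 7 gives D_7.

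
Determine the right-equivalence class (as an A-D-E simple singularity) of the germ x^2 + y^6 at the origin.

A5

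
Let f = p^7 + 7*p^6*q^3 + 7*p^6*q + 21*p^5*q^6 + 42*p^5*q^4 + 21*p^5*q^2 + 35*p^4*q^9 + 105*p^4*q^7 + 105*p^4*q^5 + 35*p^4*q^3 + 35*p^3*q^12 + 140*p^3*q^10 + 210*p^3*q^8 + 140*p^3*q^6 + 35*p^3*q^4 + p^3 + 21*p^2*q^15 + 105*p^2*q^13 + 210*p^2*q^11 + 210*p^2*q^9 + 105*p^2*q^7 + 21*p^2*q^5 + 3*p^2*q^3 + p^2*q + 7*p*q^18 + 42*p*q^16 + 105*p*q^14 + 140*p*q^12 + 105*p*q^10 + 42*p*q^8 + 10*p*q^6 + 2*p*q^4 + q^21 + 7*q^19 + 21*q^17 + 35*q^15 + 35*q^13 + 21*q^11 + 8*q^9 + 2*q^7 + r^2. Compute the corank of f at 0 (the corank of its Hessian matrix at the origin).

Hessian at 0 has rank 1.

2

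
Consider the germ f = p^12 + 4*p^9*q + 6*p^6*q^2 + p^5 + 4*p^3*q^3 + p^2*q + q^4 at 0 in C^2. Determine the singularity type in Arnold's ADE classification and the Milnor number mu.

The Hessian of f at 0 has rank 0. Corank 2; j^3 = p^2*q has shape L^2 M (L != M), so D-series; mu = 5 gives D_5.

Type D_5, Milnor number mu = 5.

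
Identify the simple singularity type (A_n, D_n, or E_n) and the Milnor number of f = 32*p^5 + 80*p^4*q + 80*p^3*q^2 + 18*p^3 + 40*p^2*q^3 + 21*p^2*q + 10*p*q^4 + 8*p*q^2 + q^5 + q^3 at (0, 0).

The Hessian of f at 0 is [[0, 0], [0, 0]] with rank 0, so corank 2. A Groebner basis of the Jacobian ideal J(f) in C{p,q} is {-243*p*q/10 + q^4 - 81*q^2/10, p*q^2 + q^3/3, p^2 + 5*p*q/6 + q^2/6}; counting standard monomials gives mu = 6. Corank 2; j^3 = (2*p + q)*(3*p + q)^2 has shape L^2 M (L != M), so D-series; mu = 6 gives D_6.

Type D_6, Milnor number mu = 6.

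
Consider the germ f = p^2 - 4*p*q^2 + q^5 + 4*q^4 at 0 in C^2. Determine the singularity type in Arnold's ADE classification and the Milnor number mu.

Type A_{4}, Milnor number mu = 4.

The Hessian of f at 0 has rank 1. Corank 1: A-series; mu = 4 gives A_4.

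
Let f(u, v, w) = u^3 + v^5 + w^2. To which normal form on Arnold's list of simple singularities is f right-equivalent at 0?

E_{8}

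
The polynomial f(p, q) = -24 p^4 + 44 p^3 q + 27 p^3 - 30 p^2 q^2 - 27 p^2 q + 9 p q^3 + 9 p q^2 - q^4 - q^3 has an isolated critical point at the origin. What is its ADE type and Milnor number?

Type E_{7}, Milnor number mu = 7.

The Hessian of f at 0 has rank 0. Corank 2; j^3 = (3*p - q)^3 is a perfect cube, so E-series; the 4-jet and mu = 7 give E_7.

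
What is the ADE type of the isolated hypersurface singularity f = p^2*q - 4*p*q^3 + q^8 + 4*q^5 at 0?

D_{9}

The Hessian of f at 0 has rank 0. Corank 2; j^3 = p^2*q has shape L^2 M (L != M), so D-series; mu = 9 gives D_9.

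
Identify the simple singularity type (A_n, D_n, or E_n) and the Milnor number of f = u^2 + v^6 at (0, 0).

Type A_5, Milnor number mu = 5.

The Hessian of f at 0 is [[2, 0], [0, 0]] with rank 1, so corank 1. A Groebner basis of the Jacobian ideal J(f) in C{u,v} is {v^5, u}; counting standard monomials gives mu = 5. Corank 1: A-series; mu = 5 gives A_5.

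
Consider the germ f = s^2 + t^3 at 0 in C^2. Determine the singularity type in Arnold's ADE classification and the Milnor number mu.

Type A_{2}, Milnor number mu = 2.

The Hessian of f at 0 is [[2, 0], [0, 0]] with rank 1, so corank 1. A Groebner basis of the Jacobian ideal J(f) in C{s,t} is {t^2, s}; counting standard monomials gives mu = 2. Corank 1: A-series; mu = 2 gives A_2.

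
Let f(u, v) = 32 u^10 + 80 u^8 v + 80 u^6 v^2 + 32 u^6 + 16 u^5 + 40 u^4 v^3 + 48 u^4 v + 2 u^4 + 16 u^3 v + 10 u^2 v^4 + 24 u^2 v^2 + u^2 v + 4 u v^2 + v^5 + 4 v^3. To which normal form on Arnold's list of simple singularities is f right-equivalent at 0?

D6

The Hessian of f at 0 is [[0, 0], [0, 0]] with rank 0, so corank 2. A Groebner basis of the Jacobian ideal J(f) in C{u,v} is {u^3 + 64*u^2/251 + 261*u*v/502 + 5*v^2/251, u^2*v + u*v/4 + v^2/2, -16*u^2/251 + u*v^2 - 763*u*v/2008 - 507*v^2/1004, 16*u^2/251 + 1275*u*v/4016 + v^3 + 763*v^2/2008}; counting standard monomials gives mu = 6. Corank 2; j^3 = v*(u + 2*v)^2 has shape L^2 M (L != M), so D-series; mu = 6 gives D_6.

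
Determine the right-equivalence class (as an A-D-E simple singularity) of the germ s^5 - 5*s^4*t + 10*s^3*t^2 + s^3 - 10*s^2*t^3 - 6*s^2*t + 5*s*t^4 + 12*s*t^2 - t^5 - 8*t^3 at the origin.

The Hessian of f at 0 is [[0, 0], [0, 0]] with rank 0, so corank 2. A Groebner basis of the Jacobian ideal J(f) in C{s,t} is {t^5, s*t^3 - 7*t^4/4, s^2 - 4*s*t + 4*t^2}; counting standard monomials gives mu = 8. Corank 2; j^3 = (s - 2*t)^3 is a perfect cube, so E-series; the 5-jet and mu = 8 give E_8.

E8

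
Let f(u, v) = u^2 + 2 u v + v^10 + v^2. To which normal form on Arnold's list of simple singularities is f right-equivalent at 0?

A_9

The Hessian of f at 0 has rank 1. Corank 1: A-series; mu = 9 gives A_9.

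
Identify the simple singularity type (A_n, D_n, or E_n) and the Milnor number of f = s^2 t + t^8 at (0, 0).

Type D_{9}, Milnor number mu = 9.

The Hessian of f at 0 has rank 0. Corank 2; j^3 = s^2*t has shape L^2 M (L != M), so D-series; mu = 9 gives D_9.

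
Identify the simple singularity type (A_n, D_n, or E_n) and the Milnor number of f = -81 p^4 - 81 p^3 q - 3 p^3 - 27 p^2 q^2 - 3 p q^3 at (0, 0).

Type E7, Milnor number mu = 7.

The Hessian of f at 0 has rank 0. Corank 2; j^3 = -3*p^3 is a perfect cube, so E-series; the 4-jet and mu = 7 give E_7.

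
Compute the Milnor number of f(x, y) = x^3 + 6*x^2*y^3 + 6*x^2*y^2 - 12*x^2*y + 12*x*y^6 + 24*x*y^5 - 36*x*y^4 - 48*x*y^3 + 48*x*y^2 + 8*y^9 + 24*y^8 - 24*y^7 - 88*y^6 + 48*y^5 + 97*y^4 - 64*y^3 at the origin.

6

The Hessian of f at 0 has rank 0. Corank 2; j^3 = (x - 4*y)^3 is a perfect cube, so E-series; the 4-jet and mu = 6 give E_6.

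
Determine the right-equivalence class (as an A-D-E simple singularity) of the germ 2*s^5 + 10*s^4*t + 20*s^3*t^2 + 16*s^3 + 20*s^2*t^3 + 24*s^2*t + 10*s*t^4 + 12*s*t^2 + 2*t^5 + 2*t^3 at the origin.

E_{8}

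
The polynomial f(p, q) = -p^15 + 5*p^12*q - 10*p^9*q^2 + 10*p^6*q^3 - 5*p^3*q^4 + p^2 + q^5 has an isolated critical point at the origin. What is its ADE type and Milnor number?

The Hessian of f at 0 is [[2, 0], [0, 0]] with rank 1, so corank 1. A Groebner basis of the Jacobian ideal J(f) in C{p,q} is {q^4, p}; counting standard monomials gives mu = 4. Corank 1: A-series; mu = 4 gives A_4.

Type A_4, Milnor number mu = 4.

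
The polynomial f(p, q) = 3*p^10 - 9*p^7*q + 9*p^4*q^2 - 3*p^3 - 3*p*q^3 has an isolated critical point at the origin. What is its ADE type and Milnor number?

The Hessian of f at 0 is [[0, 0], [0, 0]] with rank 0, so corank 2. A Groebner basis of the Jacobian ideal J(f) in C{p,q} is {p^3, p*q^2, 3*p^2 + q^3}; counting standard monomials gives mu = 7. Corank 2; j^3 = -3*p^3 is a perfect cube, so E-series; the 4-jet and mu = 7 give E_7.

Type E_7, Milnor number mu = 7.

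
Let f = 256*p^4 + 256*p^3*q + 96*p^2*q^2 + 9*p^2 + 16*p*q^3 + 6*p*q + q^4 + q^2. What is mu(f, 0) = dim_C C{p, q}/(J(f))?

3

The Hessian of f at 0 has rank 1. Corank 1: A-series; mu = 3 gives A_3.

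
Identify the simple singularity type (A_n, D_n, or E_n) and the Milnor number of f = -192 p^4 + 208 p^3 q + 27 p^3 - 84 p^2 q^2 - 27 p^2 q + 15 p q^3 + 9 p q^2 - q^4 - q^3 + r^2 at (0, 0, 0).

The Hessian of f at 0 has rank 1. Corank 2; j^3 = (3*p - q)^3 is a perfect cube, so E-series; the 4-jet and mu = 7 give E_7.

Type E_7, Milnor number mu = 7.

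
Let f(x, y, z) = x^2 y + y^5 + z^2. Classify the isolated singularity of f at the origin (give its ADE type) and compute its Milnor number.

Type D_{6}, Milnor number mu = 6.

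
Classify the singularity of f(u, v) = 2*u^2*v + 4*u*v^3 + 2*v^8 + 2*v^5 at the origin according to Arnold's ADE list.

The Hessian of f at 0 has rank 0. Corank 2; j^3 = 2*u^2*v has shape L^2 M (L != M), so D-series; mu = 9 gives D_9.

D9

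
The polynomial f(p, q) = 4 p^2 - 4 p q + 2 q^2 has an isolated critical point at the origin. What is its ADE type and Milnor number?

Type A_{1}, Milnor number mu = 1.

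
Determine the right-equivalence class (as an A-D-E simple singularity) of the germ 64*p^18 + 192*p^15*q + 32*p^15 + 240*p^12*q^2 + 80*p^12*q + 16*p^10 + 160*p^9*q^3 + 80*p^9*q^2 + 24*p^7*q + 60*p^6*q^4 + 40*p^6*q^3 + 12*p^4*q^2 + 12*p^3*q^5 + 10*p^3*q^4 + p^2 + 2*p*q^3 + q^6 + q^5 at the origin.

A_4

The Hessian of f at 0 has rank 1. Corank 1: A-series; mu = 4 gives A_4.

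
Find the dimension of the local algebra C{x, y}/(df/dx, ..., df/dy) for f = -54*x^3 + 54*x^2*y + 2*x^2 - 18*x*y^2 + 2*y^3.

2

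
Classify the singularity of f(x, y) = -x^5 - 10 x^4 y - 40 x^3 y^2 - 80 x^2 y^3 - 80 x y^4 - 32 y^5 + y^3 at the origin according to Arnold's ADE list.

The Hessian of f at 0 is [[0, 0], [0, 0]] with rank 0, so corank 2. A Groebner basis of the Jacobian ideal J(f) in C{x,y} is {x^4 + 8*x^3*y, y^2}; counting standard monomials gives mu = 8. Corank 2; j^3 = y^3 is a perfect cube, so E-series; the 5-jet and mu = 8 give E_8.

E_8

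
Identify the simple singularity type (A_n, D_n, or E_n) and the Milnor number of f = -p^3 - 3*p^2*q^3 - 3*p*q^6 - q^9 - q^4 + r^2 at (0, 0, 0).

The Hessian of f at 0 has rank 1. Corank 2; j^3 = -p^3 is a perfect cube, so E-series; the 4-jet and mu = 6 give E_6.

Type E_6, Milnor number mu = 6.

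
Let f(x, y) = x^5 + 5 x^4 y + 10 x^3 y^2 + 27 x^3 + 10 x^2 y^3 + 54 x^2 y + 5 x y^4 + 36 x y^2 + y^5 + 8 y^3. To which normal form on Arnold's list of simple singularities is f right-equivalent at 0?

E_{8}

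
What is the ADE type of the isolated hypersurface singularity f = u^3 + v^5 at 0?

E8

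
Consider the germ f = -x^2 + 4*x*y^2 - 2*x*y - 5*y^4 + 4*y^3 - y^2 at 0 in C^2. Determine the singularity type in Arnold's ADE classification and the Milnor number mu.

The Hessian of f at 0 has rank 1. Corank 1: A-series; mu = 3 gives A_3.

Type A3, Milnor number mu = 3.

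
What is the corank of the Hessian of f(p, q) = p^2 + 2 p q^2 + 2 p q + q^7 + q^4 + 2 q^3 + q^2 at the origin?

1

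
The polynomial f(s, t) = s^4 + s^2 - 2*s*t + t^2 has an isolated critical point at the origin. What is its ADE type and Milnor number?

The Hessian of f at 0 is [[2, -2], [-2, 2]] with rank 1, so corank 1. A Groebner basis of the Jacobian ideal J(f) in C{s,t} is {t^3, s - t}; counting standard monomials gives mu = 3. Corank 1: A-series; mu = 3 gives A_3.

Type A3, Milnor number mu = 3.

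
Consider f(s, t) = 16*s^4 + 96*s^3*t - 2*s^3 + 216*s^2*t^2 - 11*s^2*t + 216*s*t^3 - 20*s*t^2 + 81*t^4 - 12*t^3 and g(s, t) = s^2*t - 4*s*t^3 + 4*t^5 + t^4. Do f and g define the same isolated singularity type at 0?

Yes.

The Hessian of f at 0 is [[0, 0], [0, 0]] with rank 0, so corank 2. A Groebner basis of the Jacobian ideal J(f) in C{s,t} is {s*t^2 - s*t/4 - t^2/2, s*t/8 + t^3 + t^2/4, s^2 + 7*s*t/2 + 3*t^2}; counting standard monomials gives mu = 5. Corank 2; j^3 = -(s + 2*t)^2*(2*s + 3*t) has shape L^2 M (L != M), so D-series; mu = 5 gives D_5. The Hessian of g at 0 is [[0, 0], [0, 0]] with rank 0, so corank 2. A Groebner basis of the Jacobian ideal J(g) in C{s,t} is {s*t^2, -s*t/2 + t^3, s^2 + 2*s*t}; counting standard monomials gives mu = 5. Corank 2; j^3 = s^2*t has shape L^2 M (L != M), so D-series; mu = 5 gives D_5. Both have type D_5, hence right-equivalent.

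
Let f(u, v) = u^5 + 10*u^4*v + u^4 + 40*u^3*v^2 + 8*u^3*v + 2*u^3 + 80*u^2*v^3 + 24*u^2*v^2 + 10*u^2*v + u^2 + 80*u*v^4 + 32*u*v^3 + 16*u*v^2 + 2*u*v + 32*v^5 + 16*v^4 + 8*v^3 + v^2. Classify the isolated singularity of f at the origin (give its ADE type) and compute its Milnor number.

The Hessian of f at 0 has rank 1. Corank 1: A-series; mu = 4 gives A_4.

Type A4, Milnor number mu = 4.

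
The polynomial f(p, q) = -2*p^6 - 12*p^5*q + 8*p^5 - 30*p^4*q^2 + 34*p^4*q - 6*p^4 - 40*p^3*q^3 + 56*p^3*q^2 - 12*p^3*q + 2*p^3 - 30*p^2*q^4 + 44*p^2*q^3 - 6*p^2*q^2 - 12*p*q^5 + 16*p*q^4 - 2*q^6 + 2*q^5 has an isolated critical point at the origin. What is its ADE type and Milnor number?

The Hessian of f at 0 is [[0, 0], [0, 0]] with rank 0, so corank 2. A Groebner basis of the Jacobian ideal J(f) in C{p,q} is {-p^2/8 + p*q^3 + p*q^2/4, p^2/2 - p*q^2 + q^4, p^3, p^2*q - p^2/4 + p*q^2/2}; counting standard monomials gives mu = 8. Corank 2; j^3 = 2*p^3 is a perfect cube, so E-series; the 5-jet and mu = 8 give E_8.

Type E_8, Milnor number mu = 8.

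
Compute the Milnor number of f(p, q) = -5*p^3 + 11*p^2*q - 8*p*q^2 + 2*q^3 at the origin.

4

The Hessian of f at 0 is [[0, 0], [0, 0]] with rank 0, so corank 2. A Groebner basis of the Jacobian ideal J(f) in C{p,q} is {q^3, p^2 + 2*q^2, p*q + q^2}; counting standard monomials gives mu = 4. Corank 2; j^3 = -(p - q)*(5*p^2 - 6*p*q + 2*q^2) splits into three distinct lines over C (the quadratic factor has nonzero discriminant), so D_4.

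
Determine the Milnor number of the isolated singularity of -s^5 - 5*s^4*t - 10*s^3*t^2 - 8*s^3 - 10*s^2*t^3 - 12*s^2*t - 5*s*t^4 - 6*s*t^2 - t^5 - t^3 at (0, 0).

8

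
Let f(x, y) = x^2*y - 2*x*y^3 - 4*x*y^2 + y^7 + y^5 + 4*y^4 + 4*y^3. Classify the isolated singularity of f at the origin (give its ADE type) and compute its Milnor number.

Type D_8, Milnor number mu = 8.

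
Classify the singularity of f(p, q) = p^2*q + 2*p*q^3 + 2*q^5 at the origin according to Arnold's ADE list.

D_6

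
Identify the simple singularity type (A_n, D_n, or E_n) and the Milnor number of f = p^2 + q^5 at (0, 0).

The Hessian of f at 0 has rank 1. Corank 1: A-series; mu = 4 gives A_4.

Type A_4, Milnor number mu = 4.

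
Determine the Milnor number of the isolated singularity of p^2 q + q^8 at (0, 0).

9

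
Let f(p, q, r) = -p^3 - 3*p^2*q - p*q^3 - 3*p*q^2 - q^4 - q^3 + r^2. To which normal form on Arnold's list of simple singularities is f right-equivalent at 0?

E7

The Hessian of f at 0 has rank 1. Corank 2; j^3 = -(p + q)^3 is a perfect cube, so E-series; the 4-jet and mu = 7 give E_7.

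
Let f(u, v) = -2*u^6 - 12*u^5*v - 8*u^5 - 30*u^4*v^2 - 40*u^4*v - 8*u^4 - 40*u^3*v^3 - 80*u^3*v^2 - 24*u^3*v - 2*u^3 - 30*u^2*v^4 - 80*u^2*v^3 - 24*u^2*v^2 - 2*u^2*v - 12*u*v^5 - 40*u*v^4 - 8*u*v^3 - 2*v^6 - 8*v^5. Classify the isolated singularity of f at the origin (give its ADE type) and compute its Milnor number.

Type D_{7}, Milnor number mu = 7.

The Hessian of f at 0 has rank 0. Corank 2; j^3 = -2*u^2*(u + v) has shape L^2 M (L != M), so D-series; mu = 7 gives D_7.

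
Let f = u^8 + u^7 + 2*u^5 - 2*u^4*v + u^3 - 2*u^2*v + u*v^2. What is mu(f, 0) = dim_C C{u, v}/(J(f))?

The Hessian of f at 0 is [[0, 0], [0, 0]] with rank 0, so corank 2. A Groebner basis of the Jacobian ideal J(f) in C{u,v} is {u^2*v^2 - 16*u^2*v - u^2 + 32*u*v^2 + 3*u*v - 16*v^3 - 2*v^2, -24*u^2*v - 2*u^2 + u*v^3 + 48*u*v^2 + 5*u*v - 24*v^3 - 3*v^2, -32*u^2*v - 3*u^2 + 64*u*v^2 + 7*u*v + v^4 - 32*v^3 - 4*v^2, u^3 - 3*u^2*v + 3*u*v^2 - v^3}; counting standard monomials gives mu = 9. Corank 2; j^3 = u*(u - v)^2 has shape L^2 M (L != M), so D-series; mu = 9 gives D_9.

9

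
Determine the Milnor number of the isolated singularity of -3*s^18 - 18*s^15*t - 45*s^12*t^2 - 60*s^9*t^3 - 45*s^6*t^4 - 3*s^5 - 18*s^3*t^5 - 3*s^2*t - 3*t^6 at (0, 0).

7

The Hessian of f at 0 has rank 0. Corank 2; j^3 = -3*s^2*t has shape L^2 M (L != M), so D-series; mu = 7 gives D_7.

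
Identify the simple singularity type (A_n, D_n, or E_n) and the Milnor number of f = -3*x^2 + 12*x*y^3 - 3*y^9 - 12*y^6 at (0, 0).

Type A8, Milnor number mu = 8.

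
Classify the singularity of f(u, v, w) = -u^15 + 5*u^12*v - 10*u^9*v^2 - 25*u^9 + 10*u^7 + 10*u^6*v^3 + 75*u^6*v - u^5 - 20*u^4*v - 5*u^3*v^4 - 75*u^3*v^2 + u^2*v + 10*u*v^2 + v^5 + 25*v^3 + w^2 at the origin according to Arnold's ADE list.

D_6

The Hessian of f at 0 has rank 1. Corank 2; j^3 = v*(u + 5*v)^2 has shape L^2 M (L != M), so D-series; mu = 6 gives D_6.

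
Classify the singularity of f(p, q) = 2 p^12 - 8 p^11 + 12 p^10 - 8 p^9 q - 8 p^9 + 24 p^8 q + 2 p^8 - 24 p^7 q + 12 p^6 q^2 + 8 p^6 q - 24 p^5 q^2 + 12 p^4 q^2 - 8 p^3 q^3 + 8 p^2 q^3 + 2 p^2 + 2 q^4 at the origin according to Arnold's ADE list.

The Hessian of f at 0 is [[4, 0], [0, 0]] with rank 1, so corank 1. A Groebner basis of the Jacobian ideal J(f) in C{p,q} is {q^3, p}; counting standard monomials gives mu = 3. Corank 1: A-series; mu = 3 gives A_3.

A3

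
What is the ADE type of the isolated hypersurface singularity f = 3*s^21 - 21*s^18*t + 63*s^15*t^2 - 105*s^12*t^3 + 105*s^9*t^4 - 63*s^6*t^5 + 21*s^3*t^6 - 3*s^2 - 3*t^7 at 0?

A_{6}

The Hessian of f at 0 has rank 1. Corank 1: A-series; mu = 6 gives A_6.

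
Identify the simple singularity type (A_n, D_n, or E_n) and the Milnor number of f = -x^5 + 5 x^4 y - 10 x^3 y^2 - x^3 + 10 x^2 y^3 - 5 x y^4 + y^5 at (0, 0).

The Hessian of f at 0 is [[0, 0], [0, 0]] with rank 0, so corank 2. A Groebner basis of the Jacobian ideal J(f) in C{x,y} is {y^5, x*y^3 - y^4/4, x^2}; counting standard monomials gives mu = 8. Corank 2; j^3 = -x^3 is a perfect cube, so E-series; the 5-jet and mu = 8 give E_8.

Type E_8, Milnor number mu = 8.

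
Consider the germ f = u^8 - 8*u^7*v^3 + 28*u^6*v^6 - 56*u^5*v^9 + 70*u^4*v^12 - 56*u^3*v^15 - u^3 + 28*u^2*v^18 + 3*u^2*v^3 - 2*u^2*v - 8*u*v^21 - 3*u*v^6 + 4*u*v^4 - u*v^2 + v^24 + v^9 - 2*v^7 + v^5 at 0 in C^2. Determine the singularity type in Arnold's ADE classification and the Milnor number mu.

Type D_9, Milnor number mu = 9.

The Hessian of f at 0 has rank 0. Corank 2; j^3 = -u*(u + v)^2 has shape L^2 M (L != M), so D-series; mu = 9 gives D_9.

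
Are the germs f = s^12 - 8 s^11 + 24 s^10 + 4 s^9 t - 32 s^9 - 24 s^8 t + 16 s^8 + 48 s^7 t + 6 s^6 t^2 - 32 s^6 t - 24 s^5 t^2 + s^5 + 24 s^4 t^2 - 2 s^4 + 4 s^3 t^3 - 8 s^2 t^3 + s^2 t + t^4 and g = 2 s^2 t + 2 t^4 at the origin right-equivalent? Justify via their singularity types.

Yes.

The Hessian of f at 0 has rank 0. Corank 2; j^3 = s^2*t has shape L^2 M (L != M), so D-series; mu = 5 gives D_5. The Hessian of g at 0 has rank 0. Corank 2; j^3 = 2*s^2*t has shape L^2 M (L != M), so D-series; mu = 5 gives D_5. Both have type D_5, hence right-equivalent.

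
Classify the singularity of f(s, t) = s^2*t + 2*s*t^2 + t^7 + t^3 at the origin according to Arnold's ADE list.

The Hessian of f at 0 is [[0, 0], [0, 0]] with rank 0, so corank 2. A Groebner basis of the Jacobian ideal J(f) in C{s,t} is {s^2/7 + t^6 - t^2/7, s^3 + t^3, s*t + t^2}; counting standard monomials gives mu = 8. Corank 2; j^3 = t*(s + t)^2 has shape L^2 M (L != M), so D-series; mu = 8 gives D_8.

D8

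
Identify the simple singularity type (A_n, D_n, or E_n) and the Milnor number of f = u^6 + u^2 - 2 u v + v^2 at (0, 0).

Type A5, Milnor number mu = 5.

The Hessian of f at 0 is [[2, -2], [-2, 2]] with rank 1, so corank 1. A Groebner basis of the Jacobian ideal J(f) in C{u,v} is {v^5, u - v}; counting standard monomials gives mu = 5. Corank 1: A-series; mu = 5 gives A_5.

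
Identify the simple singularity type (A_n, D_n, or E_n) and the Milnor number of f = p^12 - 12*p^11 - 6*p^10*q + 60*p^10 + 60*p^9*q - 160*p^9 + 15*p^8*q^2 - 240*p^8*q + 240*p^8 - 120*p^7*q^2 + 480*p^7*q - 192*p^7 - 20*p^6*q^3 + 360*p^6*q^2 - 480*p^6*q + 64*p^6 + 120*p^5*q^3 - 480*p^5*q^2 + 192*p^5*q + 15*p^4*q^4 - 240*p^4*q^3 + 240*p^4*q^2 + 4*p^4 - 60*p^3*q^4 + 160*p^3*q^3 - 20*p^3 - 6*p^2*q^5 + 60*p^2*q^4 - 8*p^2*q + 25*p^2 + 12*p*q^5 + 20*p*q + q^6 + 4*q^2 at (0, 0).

The Hessian of f at 0 is [[50, 20], [20, 8]] with rank 1, so corank 1. A Groebner basis of the Jacobian ideal J(f) in C{p,q} is {p*q^2 + 75*p*q/4 + 625*p/16 + 5*q^2 + 125*q/8, -625*p*q/8 - 3125*p/16 + q^3 - 75*q^2/4 - 625*q/8, p^2 - 5*p/2 - q}; counting standard monomials gives mu = 5. Corank 1: A-series; mu = 5 gives A_5.

Type A5, Milnor number mu = 5.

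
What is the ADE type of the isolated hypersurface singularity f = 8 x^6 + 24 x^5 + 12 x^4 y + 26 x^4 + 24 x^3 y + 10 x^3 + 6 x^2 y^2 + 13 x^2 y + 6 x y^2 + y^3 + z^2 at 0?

The Hessian of f at 0 is [[0, 0, 0], [0, 0, 0], [0, 0, 2]] with rank 1, so corank 2. A Groebner basis of the Jacobian ideal J(f) in C{x,y,z} is {y^3, x^2 - 3*y^2/11, x*y + 6*y^2/11, z}; counting standard monomials gives mu = 4. Corank 2; j^3 = (2*x + y)*(5*x^2 + 4*x*y + y^2) splits into three distinct lines over C (the quadratic factor has nonzero discriminant), so D_4.

D_4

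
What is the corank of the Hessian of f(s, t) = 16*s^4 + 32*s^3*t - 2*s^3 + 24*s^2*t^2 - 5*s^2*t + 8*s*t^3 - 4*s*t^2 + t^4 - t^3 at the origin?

Hessian at 0 has rank 0.

2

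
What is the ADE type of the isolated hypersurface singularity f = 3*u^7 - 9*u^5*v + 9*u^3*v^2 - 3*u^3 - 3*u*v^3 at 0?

The Hessian of f at 0 is [[0, 0], [0, 0]] with rank 0, so corank 2. A Groebner basis of the Jacobian ideal J(f) in C{u,v} is {u^3, u*v^2, 3*u^2 + v^3}; counting standard monomials gives mu = 7. Corank 2; j^3 = -3*u^3 is a perfect cube, so E-series; the 4-jet and mu = 7 give E_7.

E_7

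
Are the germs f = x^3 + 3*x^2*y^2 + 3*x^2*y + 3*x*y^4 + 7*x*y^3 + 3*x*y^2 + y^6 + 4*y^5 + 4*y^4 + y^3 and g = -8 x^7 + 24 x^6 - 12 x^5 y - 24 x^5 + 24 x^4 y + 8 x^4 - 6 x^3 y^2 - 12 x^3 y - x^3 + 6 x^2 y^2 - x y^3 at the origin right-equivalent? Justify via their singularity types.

The Hessian of f at 0 is [[0, 0], [0, 0]] with rank 0, so corank 2. A Groebner basis of the Jacobian ideal J(f) in C{x,y} is {-x^2 - 2*x*y + y^4 - y^3/3 - y^2, x^3 + 2*x^2 + 4*x*y + 5*y^3/3 + 2*y^2, x^2*y - 5*x^2/3 - 10*x*y/3 - 14*y^3/9 - 5*y^2/3, x^2 + x*y^2 + 2*x*y + 4*y^3/3 + y^2}; counting standard monomials gives mu = 7. Corank 2; j^3 = (x + y)^3 is a perfect cube, so E-series; the 4-jet and mu = 7 give E_7. The Hessian of g at 0 is [[0, 0], [0, 0]] with rank 0, so corank 2. A Groebner basis of the Jacobian ideal J(g) in C{x,y} is {3*x^2/4 + y^4 + y^3/4, x^3, x^2*y - x^2/4 - y^3/12, -x^2 + x*y^2 - y^3/3}; counting standard monomials gives mu = 7. Corank 2; j^3 = -x^3 is a perfect cube, so E-series; the 4-jet and mu = 7 give E_7. Both have type E_7, hence right-equivalent.

Yes.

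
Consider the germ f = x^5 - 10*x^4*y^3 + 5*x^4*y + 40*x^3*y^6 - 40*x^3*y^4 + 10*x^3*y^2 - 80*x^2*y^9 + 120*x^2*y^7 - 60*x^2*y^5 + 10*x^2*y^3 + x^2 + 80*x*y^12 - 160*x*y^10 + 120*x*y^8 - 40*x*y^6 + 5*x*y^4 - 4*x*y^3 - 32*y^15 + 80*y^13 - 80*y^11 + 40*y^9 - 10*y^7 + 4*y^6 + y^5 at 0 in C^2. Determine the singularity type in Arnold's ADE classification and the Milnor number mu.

The Hessian of f at 0 has rank 1. Corank 1: A-series; mu = 4 gives A_4.

Type A_{4}, Milnor number mu = 4.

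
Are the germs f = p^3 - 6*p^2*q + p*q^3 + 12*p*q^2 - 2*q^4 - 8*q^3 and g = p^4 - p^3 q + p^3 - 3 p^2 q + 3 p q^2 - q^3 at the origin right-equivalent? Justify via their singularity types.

Yes.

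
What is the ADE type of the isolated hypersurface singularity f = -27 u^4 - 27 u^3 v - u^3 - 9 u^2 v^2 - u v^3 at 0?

E_{7}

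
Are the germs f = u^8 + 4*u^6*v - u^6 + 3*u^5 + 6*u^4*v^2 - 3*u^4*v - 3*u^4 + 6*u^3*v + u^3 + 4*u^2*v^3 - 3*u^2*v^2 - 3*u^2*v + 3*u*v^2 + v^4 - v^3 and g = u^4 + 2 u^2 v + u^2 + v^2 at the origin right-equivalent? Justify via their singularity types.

No.

The Hessian of f at 0 has rank 0. Corank 2; j^3 = (u - v)^3 is a perfect cube, so E-series; the 4-jet and mu = 6 give E_6. The Hessian of g at 0 has rank 2. Corank 0: nondegenerate Morse point, so A_1. f is E_6 but g is A_1, hence not right-equivalent.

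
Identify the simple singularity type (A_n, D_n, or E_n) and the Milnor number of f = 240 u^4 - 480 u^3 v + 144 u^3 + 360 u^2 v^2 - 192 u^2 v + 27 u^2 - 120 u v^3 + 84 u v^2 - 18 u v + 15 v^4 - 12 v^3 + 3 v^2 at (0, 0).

Type A_{3}, Milnor number mu = 3.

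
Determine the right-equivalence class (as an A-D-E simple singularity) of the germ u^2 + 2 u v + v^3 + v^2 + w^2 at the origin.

The Hessian of f at 0 has rank 2. Corank 1: A-series; mu = 2 gives A_2.

A2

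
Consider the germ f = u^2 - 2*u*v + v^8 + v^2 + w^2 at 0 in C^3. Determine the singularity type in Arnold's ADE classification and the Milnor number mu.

The Hessian of f at 0 is [[2, -2, 0], [-2, 2, 0], [0, 0, 2]] with rank 2, so corank 1. A Groebner basis of the Jacobian ideal J(f) in C{u,v,w} is {v^7, u - v, w}; counting standard monomials gives mu = 7. Corank 1: A-series; mu = 7 gives A_7.

Type A_{7}, Milnor number mu = 7.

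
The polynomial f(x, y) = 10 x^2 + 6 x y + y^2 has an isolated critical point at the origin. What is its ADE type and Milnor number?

Type A_{1}, Milnor number mu = 1.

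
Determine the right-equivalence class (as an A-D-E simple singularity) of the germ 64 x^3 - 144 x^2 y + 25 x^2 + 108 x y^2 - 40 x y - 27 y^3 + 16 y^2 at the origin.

A_2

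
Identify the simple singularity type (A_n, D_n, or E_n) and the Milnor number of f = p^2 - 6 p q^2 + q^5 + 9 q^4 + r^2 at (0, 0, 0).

The Hessian of f at 0 has rank 2. Corank 1: A-series; mu = 4 gives A_4.

Type A_{4}, Milnor number mu = 4.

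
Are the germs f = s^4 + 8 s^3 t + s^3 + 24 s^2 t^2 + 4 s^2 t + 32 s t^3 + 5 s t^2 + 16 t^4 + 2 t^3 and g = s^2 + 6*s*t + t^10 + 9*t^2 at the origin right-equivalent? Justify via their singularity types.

No.

The Hessian of f at 0 has rank 0. Corank 2; j^3 = (s + t)^2*(s + 2*t) has shape L^2 M (L != M), so D-series; mu = 5 gives D_5. The Hessian of g at 0 has rank 1. Corank 1: A-series; mu = 9 gives A_9. f is D_5 but g is A_9, hence not right-equivalent.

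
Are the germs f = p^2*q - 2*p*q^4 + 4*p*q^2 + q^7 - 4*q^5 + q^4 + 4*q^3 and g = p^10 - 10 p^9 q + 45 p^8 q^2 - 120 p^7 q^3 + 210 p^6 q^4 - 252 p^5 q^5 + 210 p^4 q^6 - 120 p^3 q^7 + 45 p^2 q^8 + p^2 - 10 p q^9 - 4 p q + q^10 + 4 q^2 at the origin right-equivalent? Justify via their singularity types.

No.

The Hessian of f at 0 is [[0, 0], [0, 0]] with rank 0, so corank 2. A Groebner basis of the Jacobian ideal J(f) in C{p,q} is {p^3 - 2*p^2 + 8*q^2, p^2/4 + q^3 - q^2, p*q + 2*q^2}; counting standard monomials gives mu = 5. Corank 2; j^3 = q*(p + 2*q)^2 has shape L^2 M (L != M), so D-series; mu = 5 gives D_5. The Hessian of g at 0 is [[2, -4], [-4, 8]] with rank 1, so corank 1. A Groebner basis of the Jacobian ideal J(g) in C{p,q} is {q^9, p - 2*q}; counting standard monomials gives mu = 9. Corank 1: A-series; mu = 9 gives A_9. f is D_5 but g is A_9, hence not right-equivalent.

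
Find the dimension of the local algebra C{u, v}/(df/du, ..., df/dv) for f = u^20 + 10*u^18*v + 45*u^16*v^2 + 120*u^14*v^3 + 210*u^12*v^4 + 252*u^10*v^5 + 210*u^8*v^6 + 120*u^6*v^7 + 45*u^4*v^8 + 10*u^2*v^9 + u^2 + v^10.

9

The Hessian of f at 0 is [[2, 0], [0, 0]] with rank 1, so corank 1. A Groebner basis of the Jacobian ideal J(f) in C{u,v} is {v^9, u}; counting standard monomials gives mu = 9. Corank 1: A-series; mu = 9 gives A_9.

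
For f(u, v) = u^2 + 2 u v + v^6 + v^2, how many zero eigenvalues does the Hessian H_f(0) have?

Hessian at 0 has rank 1.

1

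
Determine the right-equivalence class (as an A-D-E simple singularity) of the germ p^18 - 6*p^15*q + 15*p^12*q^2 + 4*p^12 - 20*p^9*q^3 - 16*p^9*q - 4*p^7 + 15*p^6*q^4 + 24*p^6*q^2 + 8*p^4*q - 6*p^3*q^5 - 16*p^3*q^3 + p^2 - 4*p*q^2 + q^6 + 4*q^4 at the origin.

A_{5}

The Hessian of f at 0 has rank 1. Corank 1: A-series; mu = 5 gives A_5.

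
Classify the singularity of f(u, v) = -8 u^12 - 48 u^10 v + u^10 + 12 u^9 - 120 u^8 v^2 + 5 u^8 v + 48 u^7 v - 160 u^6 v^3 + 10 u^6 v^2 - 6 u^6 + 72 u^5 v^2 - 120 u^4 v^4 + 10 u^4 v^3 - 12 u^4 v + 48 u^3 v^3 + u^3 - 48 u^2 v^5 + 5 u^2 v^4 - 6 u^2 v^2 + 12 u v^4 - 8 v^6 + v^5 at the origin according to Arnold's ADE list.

E_{8}

The Hessian of f at 0 has rank 0. Corank 2; j^3 = u^3 is a perfect cube, so E-series; the 5-jet and mu = 8 give E_8.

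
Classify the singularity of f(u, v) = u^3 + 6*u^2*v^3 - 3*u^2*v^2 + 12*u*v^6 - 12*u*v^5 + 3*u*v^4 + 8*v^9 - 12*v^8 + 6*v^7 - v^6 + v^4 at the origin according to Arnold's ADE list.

E_{6}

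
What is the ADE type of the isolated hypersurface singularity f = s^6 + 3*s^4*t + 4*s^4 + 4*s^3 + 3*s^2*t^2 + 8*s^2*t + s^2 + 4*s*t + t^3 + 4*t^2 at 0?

A_{2}

The Hessian of f at 0 has rank 1. Corank 1: A-series; mu = 2 gives A_2.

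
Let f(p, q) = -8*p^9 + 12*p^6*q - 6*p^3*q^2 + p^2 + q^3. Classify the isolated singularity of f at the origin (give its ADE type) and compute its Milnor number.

Type A2, Milnor number mu = 2.

The Hessian of f at 0 has rank 1. Corank 1: A-series; mu = 2 gives A_2.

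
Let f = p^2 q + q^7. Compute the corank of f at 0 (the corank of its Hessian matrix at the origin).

Hessian at 0 has rank 0.

2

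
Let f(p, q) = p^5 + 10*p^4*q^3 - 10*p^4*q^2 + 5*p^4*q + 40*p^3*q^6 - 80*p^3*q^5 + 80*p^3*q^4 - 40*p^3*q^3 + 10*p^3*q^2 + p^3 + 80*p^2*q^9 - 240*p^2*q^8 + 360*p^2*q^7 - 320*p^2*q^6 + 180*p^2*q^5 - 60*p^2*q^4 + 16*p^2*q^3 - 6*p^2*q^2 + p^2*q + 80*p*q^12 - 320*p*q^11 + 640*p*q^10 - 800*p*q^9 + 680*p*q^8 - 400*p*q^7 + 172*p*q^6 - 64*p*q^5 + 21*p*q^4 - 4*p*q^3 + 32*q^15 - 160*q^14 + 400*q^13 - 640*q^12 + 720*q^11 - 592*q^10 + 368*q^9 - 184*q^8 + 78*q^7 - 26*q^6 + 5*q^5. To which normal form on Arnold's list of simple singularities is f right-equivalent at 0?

D6

The Hessian of f at 0 has rank 0. Corank 2; j^3 = p^2*(p + q) has shape L^2 M (L != M), so D-series; mu = 6 gives D_6.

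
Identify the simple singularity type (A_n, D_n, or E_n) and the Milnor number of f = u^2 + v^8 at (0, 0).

Type A7, Milnor number mu = 7.

The Hessian of f at 0 has rank 1. Corank 1: A-series; mu = 7 gives A_7.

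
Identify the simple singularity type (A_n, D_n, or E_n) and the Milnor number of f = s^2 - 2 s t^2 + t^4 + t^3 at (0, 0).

The Hessian of f at 0 has rank 1. Corank 1: A-series; mu = 2 gives A_2.

Type A2, Milnor number mu = 2.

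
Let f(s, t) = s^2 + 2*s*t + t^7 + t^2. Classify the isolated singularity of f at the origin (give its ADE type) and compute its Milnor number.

Type A6, Milnor number mu = 6.

The Hessian of f at 0 has rank 1. Corank 1: A-series; mu = 6 gives A_6.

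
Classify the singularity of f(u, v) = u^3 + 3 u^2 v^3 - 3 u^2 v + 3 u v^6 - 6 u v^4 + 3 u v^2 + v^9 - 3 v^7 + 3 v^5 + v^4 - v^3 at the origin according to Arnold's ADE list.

E_{6}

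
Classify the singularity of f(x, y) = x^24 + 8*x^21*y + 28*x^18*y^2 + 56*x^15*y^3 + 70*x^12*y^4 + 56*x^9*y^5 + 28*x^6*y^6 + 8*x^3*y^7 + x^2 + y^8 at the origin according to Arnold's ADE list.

A7

The Hessian of f at 0 has rank 1. Corank 1: A-series; mu = 7 gives A_7.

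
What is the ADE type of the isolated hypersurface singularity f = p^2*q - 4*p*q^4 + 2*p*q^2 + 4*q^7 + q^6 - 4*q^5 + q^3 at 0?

D_{7}

The Hessian of f at 0 has rank 0. Corank 2; j^3 = q*(p + q)^2 has shape L^2 M (L != M), so D-series; mu = 7 gives D_7.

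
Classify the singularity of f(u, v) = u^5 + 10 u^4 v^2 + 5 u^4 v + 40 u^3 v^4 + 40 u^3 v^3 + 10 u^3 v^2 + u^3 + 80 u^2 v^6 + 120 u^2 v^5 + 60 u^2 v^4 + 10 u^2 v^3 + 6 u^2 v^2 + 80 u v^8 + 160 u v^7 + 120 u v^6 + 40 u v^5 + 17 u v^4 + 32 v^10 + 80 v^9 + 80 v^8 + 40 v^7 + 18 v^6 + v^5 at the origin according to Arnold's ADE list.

E8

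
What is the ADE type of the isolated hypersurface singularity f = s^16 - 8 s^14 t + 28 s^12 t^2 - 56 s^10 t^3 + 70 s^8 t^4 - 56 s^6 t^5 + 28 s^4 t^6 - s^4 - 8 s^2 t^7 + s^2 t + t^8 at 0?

D_{9}

The Hessian of f at 0 has rank 0. Corank 2; j^3 = s^2*t has shape L^2 M (L != M), so D-series; mu = 9 gives D_9.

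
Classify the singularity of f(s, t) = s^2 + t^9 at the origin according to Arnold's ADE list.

A8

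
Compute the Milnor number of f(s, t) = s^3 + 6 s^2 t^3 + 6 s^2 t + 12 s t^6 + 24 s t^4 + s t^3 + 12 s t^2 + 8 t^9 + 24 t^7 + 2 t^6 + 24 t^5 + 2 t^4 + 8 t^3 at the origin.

7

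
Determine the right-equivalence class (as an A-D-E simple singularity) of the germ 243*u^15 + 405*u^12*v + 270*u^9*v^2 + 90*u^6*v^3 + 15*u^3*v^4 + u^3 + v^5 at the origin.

E_8

The Hessian of f at 0 is [[0, 0], [0, 0]] with rank 0, so corank 2. A Groebner basis of the Jacobian ideal J(f) in C{u,v} is {v^4, u^2}; counting standard monomials gives mu = 8. Corank 2; j^3 = u^3 is a perfect cube, so E-series; the 5-jet and mu = 8 give E_8.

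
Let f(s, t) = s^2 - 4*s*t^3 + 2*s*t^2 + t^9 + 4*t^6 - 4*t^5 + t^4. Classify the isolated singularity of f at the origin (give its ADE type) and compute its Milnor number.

Type A_8, Milnor number mu = 8.

The Hessian of f at 0 is [[2, 0], [0, 0]] with rank 1, so corank 1. A Groebner basis of the Jacobian ideal J(f) in C{s,t} is {s^2*t^2 + s^2*t + 3*s^2/4 + s*t^2 + s*t/8 + s/16 + t^2/16, s^3 - 3*s^2*t/2 - 5*s^2/4 - 7*s*t^2/4 - s*t/4 - s/8 - t^2/8, -s/2 + t^3 - t^2/2}; counting standard monomials gives mu = 8. Corank 1: A-series; mu = 8 gives A_8.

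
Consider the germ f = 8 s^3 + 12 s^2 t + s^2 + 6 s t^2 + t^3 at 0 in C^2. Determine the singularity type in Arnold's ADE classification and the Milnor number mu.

Type A2, Milnor number mu = 2.

The Hessian of f at 0 has rank 1. Corank 1: A-series; mu = 2 gives A_2.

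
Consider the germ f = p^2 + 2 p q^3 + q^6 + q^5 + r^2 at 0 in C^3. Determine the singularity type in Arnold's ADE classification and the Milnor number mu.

Type A_{4}, Milnor number mu = 4.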